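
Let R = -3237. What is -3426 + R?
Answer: -6663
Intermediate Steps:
-3426 + R = -3426 - 3237 = -6663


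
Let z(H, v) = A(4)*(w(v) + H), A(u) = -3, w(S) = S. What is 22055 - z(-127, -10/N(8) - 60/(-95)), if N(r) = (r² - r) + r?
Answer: 13178659/608 ≈ 21675.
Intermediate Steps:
N(r) = r²
z(H, v) = -3*H - 3*v (z(H, v) = -3*(v + H) = -3*(H + v) = -3*H - 3*v)
22055 - z(-127, -10/N(8) - 60/(-95)) = 22055 - (-3*(-127) - 3*(-10/(8²) - 60/(-95))) = 22055 - (381 - 3*(-10/64 - 60*(-1/95))) = 22055 - (381 - 3*(-10*1/64 + 12/19)) = 22055 - (381 - 3*(-5/32 + 12/19)) = 22055 - (381 - 3*289/608) = 22055 - (381 - 867/608) = 22055 - 1*230781/608 = 22055 - 230781/608 = 13178659/608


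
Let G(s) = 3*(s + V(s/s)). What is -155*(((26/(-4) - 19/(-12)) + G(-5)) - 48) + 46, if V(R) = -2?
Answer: 138037/12 ≈ 11503.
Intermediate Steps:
G(s) = -6 + 3*s (G(s) = 3*(s - 2) = 3*(-2 + s) = -6 + 3*s)
-155*(((26/(-4) - 19/(-12)) + G(-5)) - 48) + 46 = -155*(((26/(-4) - 19/(-12)) + (-6 + 3*(-5))) - 48) + 46 = -155*(((26*(-1/4) - 19*(-1/12)) + (-6 - 15)) - 48) + 46 = -155*(((-13/2 + 19/12) - 21) - 48) + 46 = -155*((-59/12 - 21) - 48) + 46 = -155*(-311/12 - 48) + 46 = -155*(-887/12) + 46 = 137485/12 + 46 = 138037/12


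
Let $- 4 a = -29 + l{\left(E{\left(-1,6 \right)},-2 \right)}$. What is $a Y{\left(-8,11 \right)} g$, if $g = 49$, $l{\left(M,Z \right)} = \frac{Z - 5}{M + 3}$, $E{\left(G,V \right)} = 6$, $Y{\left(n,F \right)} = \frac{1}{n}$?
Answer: $- \frac{3283}{72} \approx -45.597$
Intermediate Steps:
$l{\left(M,Z \right)} = \frac{-5 + Z}{3 + M}$
$a = \frac{67}{9}$ ($a = - \frac{-29 + \frac{-5 - 2}{3 + 6}}{4} = - \frac{-29 + \frac{1}{9} \left(-7\right)}{4} = - \frac{-29 - \frac{7}{9}}{4} = \left(- \frac{1}{4}\right) \left(- \frac{268}{9}\right) = \frac{67}{9} \approx 7.4444$)
$a Y{\left(-8,11 \right)} g = \frac{67}{9 \left(-8\right)} 49 = \frac{67}{9} \left(- \frac{1}{8}\right) 49 = \left(- \frac{67}{72}\right) 49 = - \frac{3283}{72}$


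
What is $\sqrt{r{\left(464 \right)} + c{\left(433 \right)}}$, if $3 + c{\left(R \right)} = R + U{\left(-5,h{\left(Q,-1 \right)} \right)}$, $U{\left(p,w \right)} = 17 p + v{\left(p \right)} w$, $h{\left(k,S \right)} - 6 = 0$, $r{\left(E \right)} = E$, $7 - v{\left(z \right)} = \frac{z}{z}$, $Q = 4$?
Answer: $13 \sqrt{5} \approx 29.069$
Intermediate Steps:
$v{\left(z \right)} = 6$ ($v{\left(z \right)} = 7 - \frac{z}{z} = 7 - 1 = 6$)
$h{\left(k,S \right)} = 6$ ($h{\left(k,S \right)} = 6 + 0 = 6$)
$U{\left(p,w \right)} = 6 w + 17 p$ ($U{\left(p,w \right)} = 17 p + 6 w = 6 w + 17 p$)
$c{\left(R \right)} = -52 + R$ ($c{\left(R \right)} = -3 + \left(R + \left(6 \cdot 6 + 17 \left(-5\right)\right)\right) = -3 + \left(R + \left(36 - 85\right)\right) = -3 + \left(R - 49\right) = -3 + \left(-49 + R\right) = -52 + R$)
$\sqrt{r{\left(464 \right)} + c{\left(433 \right)}} = \sqrt{464 + \left(-52 + 433\right)} = \sqrt{464 + 381} = \sqrt{845} = 13 \sqrt{5}$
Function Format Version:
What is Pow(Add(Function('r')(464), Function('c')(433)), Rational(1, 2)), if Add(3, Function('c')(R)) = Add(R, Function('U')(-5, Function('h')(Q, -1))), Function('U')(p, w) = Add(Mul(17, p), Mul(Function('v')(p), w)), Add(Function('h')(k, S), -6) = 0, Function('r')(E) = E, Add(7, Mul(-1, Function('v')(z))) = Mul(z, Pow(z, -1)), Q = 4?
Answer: Mul(13, Pow(5, Rational(1, 2))) ≈ 29.069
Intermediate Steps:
Function('v')(z) = 6 (Function('v')(z) = Add(7, Mul(-1, Mul(z, Pow(z, -1)))) = Add(7, Mul(-1, 1)) = Add(7, -1) = 6)
Function('h')(k, S) = 6 (Function('h')(k, S) = Add(6, 0) = 6)
Function('U')(p, w) = Add(Mul(6, w), Mul(17, p)) (Function('U')(p, w) = Add(Mul(17, p), Mul(6, w)) = Add(Mul(6, w), Mul(17, p)))
Function('c')(R) = Add(-52, R) (Function('c')(R) = Add(-3, Add(R, Add(Mul(6, 6), Mul(17, -5)))) = Add(-3, Add(R, Add(36, -85))) = Add(-3, Add(R, -49)) = Add(-3, Add(-49, R)) = Add(-52, R))
Pow(Add(Function('r')(464), Function('c')(433)), Rational(1, 2)) = Pow(Add(464, Add(-52, 433)), Rational(1, 2)) = Pow(Add(464, 381), Rational(1, 2)) = Pow(845, Rational(1, 2)) = Mul(13, Pow(5, Rational(1, 2)))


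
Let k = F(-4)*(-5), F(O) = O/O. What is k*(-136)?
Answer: 680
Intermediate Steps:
F(O) = 1
k = -5 (k = 1*(-5) = -5)
k*(-136) = -5*(-136) = 680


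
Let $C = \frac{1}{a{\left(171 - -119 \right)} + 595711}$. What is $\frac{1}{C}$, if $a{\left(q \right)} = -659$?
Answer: $595052$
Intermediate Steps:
$C = \frac{1}{595052}$ ($C = \frac{1}{-659 + 595711} = \frac{1}{595052} \approx 1.6805 \cdot 10^{-6}$)
$\frac{1}{C} = \frac{1}{\frac{1}{595052}} = 595052$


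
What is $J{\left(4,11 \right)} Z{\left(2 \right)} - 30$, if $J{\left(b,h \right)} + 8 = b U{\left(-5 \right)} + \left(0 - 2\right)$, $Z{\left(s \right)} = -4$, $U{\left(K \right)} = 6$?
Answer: $-86$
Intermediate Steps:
$J{\left(b,h \right)} = -10 + 6 b$ ($J{\left(b,h \right)} = -8 + \left(b 6 + \left(0 - 2\right)\right) = -8 + \left(6 b + \left(0 - 2\right)\right) = -8 + \left(6 b - 2\right) = -8 + \left(-2 + 6 b\right) = -10 + 6 b$)
$J{\left(4,11 \right)} Z{\left(2 \right)} - 30 = \left(-10 + 6 \cdot 4\right) \left(-4\right) - 30 = \left(-10 + 24\right) \left(-4\right) - 30 = 14 \left(-4\right) - 30 = -56 - 30 = -86$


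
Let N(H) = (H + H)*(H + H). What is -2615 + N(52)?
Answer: 8201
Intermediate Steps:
N(H) = 4*H**2 (N(H) = (2*H)*(2*H) = 4*H**2)
-2615 + N(52) = -2615 + 4*52**2 = -2615 + 4*2704 = -2615 + 10816 = 8201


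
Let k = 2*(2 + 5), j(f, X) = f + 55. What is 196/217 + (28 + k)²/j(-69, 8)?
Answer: -3878/31 ≈ -125.10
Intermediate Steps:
j(f, X) = 55 + f
k = 14 (k = 2*7 = 14)
196/217 + (28 + k)²/j(-69, 8) = 196/217 + (28 + 14)²/(55 - 69) = 196*(1/217) + 42²/(-14) = 28/31 + 1764*(-1/14) = 28/31 - 126 = -3878/31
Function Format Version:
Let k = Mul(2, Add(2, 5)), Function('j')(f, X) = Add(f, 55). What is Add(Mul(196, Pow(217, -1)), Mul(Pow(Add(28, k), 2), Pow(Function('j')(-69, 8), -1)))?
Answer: Rational(-3878, 31) ≈ -125.10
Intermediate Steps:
Function('j')(f, X) = Add(55, f)
k = 14 (k = Mul(2, 7) = 14)
Add(Mul(196, Pow(217, -1)), Mul(Pow(Add(28, k), 2), Pow(Function('j')(-69, 8), -1))) = Add(Mul(196, Pow(217, -1)), Mul(Pow(Add(28, 14), 2), Pow(Add(55, -69), -1))) = Add(Mul(196, Rational(1, 217)), Mul(Pow(42, 2), Pow(-14, -1))) = Add(Rational(28, 31), Mul(1764, Rational(-1, 14))) = Add(Rational(28, 31), -126) = Rational(-3878, 31)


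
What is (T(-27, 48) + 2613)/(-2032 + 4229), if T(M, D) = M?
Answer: 2586/2197 ≈ 1.1771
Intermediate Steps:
(T(-27, 48) + 2613)/(-2032 + 4229) = (-27 + 2613)/(-2032 + 4229) = 2586/2197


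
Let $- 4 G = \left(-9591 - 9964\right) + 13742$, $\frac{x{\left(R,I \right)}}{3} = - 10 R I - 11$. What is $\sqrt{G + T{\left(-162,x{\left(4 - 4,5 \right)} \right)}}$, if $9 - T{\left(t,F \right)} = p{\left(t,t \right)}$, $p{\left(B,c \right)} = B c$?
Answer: $\frac{119 i \sqrt{7}}{2} \approx 157.42 i$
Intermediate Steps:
$x{\left(R,I \right)} = -33 - 30 I R$ ($x{\left(R,I \right)} = 3 \left(- 10 R I - 11\right) = 3 \left(- 10 I R - 11\right) = 3 \left(-11 - 10 I R\right) = -33 - 30 I R$)
$T{\left(t,F \right)} = 9 - t^{2}$ ($T{\left(t,F \right)} = 9 - t t = 9 - t^{2}$)
$G = \frac{5813}{4}$ ($G = - \frac{\left(-9591 - 9964\right) + 13742}{4} = - \frac{-19555 + 13742}{4} = \left(- \frac{1}{4}\right) \left(-5813\right) = \frac{5813}{4} \approx 1453.3$)
$\sqrt{G + T{\left(-162,x{\left(4 - 4,5 \right)} \right)}} = \sqrt{\frac{5813}{4} + \left(9 - \left(-162\right)^{2}\right)} = \sqrt{\frac{5813}{4} + \left(9 - 26244\right)} = \sqrt{\frac{5813}{4} - 26235} = \sqrt{- \frac{99127}{4}} = \frac{119 i \sqrt{7}}{2}$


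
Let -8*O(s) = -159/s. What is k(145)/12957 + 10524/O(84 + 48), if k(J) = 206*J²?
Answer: 48228083686/686721 ≈ 70230.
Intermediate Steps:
O(s) = 159/(8*s) (O(s) = -(-159)/(8*s) = 159/(8*s))
k(145)/12957 + 10524/O(84 + 48) = (206*145²)/12957 + 10524/((159/(8*(84 + 48)))) = (206*21025)*(1/12957) + 10524/(((159/8)/132)) = 4331150*(1/12957) + 10524/(((159/8)*(1/132))) = 4331150/12957 + 10524/(53/352) = 4331150/12957 + 10524*(352/53) = 4331150/12957 + 3704448/53 = 48228083686/686721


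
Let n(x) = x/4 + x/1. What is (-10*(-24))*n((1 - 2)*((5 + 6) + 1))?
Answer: -3600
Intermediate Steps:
n(x) = 5*x/4 (n(x) = x*(¼) + x*1 = x/4 + x = 5*x/4)
(-10*(-24))*n((1 - 2)*((5 + 6) + 1)) = (-10*(-24))*(5*((1 - 2)*((5 + 6) + 1))/4) = 240*(5*(-(11 + 1))/4) = 240*(5*(-1*12)/4) = 240*((5/4)*(-12)) = 240*(-15) = -3600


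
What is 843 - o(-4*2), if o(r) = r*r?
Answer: 779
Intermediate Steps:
o(r) = r**2
843 - o(-4*2) = 843 - (-4*2)**2 = 843 - 1*(-8)**2 = 843 - 1*64 = 843 - 64 = 779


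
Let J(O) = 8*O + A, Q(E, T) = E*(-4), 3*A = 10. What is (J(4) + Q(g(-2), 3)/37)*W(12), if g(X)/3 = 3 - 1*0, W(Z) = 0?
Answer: 0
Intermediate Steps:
A = 10/3 (A = (⅓)*10 = 10/3 ≈ 3.3333)
g(X) = 9 (g(X) = 3*(3 - 1*0) = 3*(3 + 0) = 3*3 = 9)
Q(E, T) = -4*E
J(O) = 10/3 + 8*O (J(O) = 8*O + 10/3 = 10/3 + 8*O)
(J(4) + Q(g(-2), 3)/37)*W(12) = ((10/3 + 8*4) - 4*9/37)*0 = ((10/3 + 32) - 36*1/37)*0 = (106/3 - 36/37)*0 = (3814/111)*0 = 0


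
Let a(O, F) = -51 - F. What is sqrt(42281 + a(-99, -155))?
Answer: 7*sqrt(865) ≈ 205.88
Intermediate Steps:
sqrt(42281 + a(-99, -155)) = sqrt(42281 + (-51 - 1*(-155))) = sqrt(42281 + (-51 + 155)) = sqrt(42281 + 104) = sqrt(42385) = 7*sqrt(865)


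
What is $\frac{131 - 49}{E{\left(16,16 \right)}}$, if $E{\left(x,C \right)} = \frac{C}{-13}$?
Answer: $- \frac{533}{8} \approx -66.625$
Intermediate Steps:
$E{\left(x,C \right)} = - \frac{C}{13}$ ($E{\left(x,C \right)} = C \left(- \frac{1}{13}\right) = - \frac{C}{13}$)
$\frac{131 - 49}{E{\left(16,16 \right)}} = \frac{131 - 49}{\left(- \frac{1}{13}\right) 16} = \frac{131 - 49}{- \frac{16}{13}} = 82 \left(- \frac{13}{16}\right) = - \frac{533}{8}$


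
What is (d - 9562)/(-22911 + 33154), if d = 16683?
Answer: 7121/10243 ≈ 0.69521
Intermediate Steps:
(d - 9562)/(-22911 + 33154) = (16683 - 9562)/(-22911 + 33154) = 7121/10243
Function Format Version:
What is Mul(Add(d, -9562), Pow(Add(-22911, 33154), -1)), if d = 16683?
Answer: Rational(7121, 10243) ≈ 0.69521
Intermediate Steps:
Mul(Add(d, -9562), Pow(Add(-22911, 33154), -1)) = Mul(Add(16683, -9562), Pow(Add(-22911, 33154), -1)) = Mul(7121, Pow(10243, -1)) = Mul(7121, Rational(1, 10243)) = Rational(7121, 10243)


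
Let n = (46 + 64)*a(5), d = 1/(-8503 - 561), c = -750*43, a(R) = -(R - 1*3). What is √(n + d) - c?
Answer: 32250 + I*√4518587546/4532 ≈ 32250.0 + 14.832*I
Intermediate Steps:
a(R) = 3 - R (a(R) = -(R - 3) = -(-3 + R) = 3 - R)
c = -32250
d = -1/9064 (d = 1/(-9064) = -1/9064 ≈ -0.00011033)
n = -220 (n = (46 + 64)*(3 - 1*5) = 110*(3 - 5) = 110*(-2) = -220)
√(n + d) - c = √(-220 - 1/9064) - 1*(-32250) = √(-1994081/9064) + 32250 = I*√4518587546/4532 + 32250 = 32250 + I*√4518587546/4532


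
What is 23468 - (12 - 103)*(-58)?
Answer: 18190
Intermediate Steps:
23468 - (12 - 103)*(-58) = 23468 - (-91)*(-58) = 23468 - 1*5278 = 23468 - 5278 = 18190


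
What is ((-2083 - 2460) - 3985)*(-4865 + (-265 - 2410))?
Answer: 64301120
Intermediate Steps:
((-2083 - 2460) - 3985)*(-4865 + (-265 - 2410)) = (-4543 - 3985)*(-4865 - 2675) = -8528*(-7540) = 64301120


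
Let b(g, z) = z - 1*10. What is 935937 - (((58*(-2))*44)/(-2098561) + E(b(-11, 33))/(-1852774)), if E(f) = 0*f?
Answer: 1964120881553/2098561 ≈ 9.3594e+5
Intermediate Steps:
b(g, z) = -10 + z (b(g, z) = z - 10 = -10 + z)
E(f) = 0
935937 - (((58*(-2))*44)/(-2098561) + E(b(-11, 33))/(-1852774)) = 935937 - (((58*(-2))*44)/(-2098561) + 0/(-1852774)) = 935937 - (-116*44*(-1/2098561) + 0*(-1/1852774)) = 935937 - (-5104*(-1/2098561) + 0) = 935937 - (5104/2098561 + 0) = 935937 - 1*5104/2098561 = 935937 - 5104/2098561 = 1964120881553/2098561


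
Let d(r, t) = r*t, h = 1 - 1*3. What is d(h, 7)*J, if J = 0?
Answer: 0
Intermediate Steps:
h = -2 (h = 1 - 3 = -2)
d(h, 7)*J = -2*7*0 = -14*0 = 0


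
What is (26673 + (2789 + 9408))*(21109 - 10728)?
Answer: 403509470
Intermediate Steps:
(26673 + (2789 + 9408))*(21109 - 10728) = (26673 + 12197)*10381 = 38870*10381 = 403509470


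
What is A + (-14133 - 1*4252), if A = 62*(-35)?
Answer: -20555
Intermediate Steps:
A = -2170
A + (-14133 - 1*4252) = -2170 + (-14133 - 1*4252) = -2170 + (-14133 - 4252) = -2170 - 18385 = -20555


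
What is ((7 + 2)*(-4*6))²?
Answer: 46656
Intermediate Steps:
((7 + 2)*(-4*6))² = (9*(-24))² = (-216)² = 46656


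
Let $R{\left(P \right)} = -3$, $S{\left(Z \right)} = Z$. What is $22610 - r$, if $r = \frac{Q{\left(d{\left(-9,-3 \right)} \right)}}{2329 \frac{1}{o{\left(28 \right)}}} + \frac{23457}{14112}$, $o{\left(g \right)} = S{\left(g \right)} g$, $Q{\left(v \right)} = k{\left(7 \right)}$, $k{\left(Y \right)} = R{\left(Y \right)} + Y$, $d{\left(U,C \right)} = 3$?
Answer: $\frac{35381930795}{1565088} \approx 22607.0$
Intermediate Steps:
$k{\left(Y \right)} = -3 + Y$
$Q{\left(v \right)} = 4$ ($Q{\left(v \right)} = -3 + 7 = 4$)
$o{\left(g \right)} = g^{2}$ ($o{\left(g \right)} = g g = g^{2}$)
$r = \frac{4708885}{1565088}$ ($r = \frac{4}{2329 \frac{1}{28^{2}}} + \frac{23457}{14112} = \frac{4}{2329 \cdot \frac{1}{784}} + 23457 \cdot \frac{1}{14112} = \frac{4}{2329 \cdot \frac{1}{784}} + \frac{1117}{672} = \frac{4}{\frac{2329}{784}} + \frac{1117}{672} = 4 \cdot \frac{784}{2329} + \frac{1117}{672} = \frac{3136}{2329} + \frac{1117}{672} = \frac{4708885}{1565088} \approx 3.0087$)
$22610 - r = 22610 - \frac{4708885}{1565088} = \frac{35381930795}{1565088}$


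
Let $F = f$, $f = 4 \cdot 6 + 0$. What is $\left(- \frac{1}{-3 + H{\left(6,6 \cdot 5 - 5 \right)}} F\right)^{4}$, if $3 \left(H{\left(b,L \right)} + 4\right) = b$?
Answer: $\frac{331776}{625} \approx 530.84$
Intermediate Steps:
$H{\left(b,L \right)} = -4 + \frac{b}{3}$
$f = 24$ ($f = 24 + 0 = 24$)
$F = 24$
$\left(- \frac{1}{-3 + H{\left(6,6 \cdot 5 - 5 \right)}} F\right)^{4} = \left(- \frac{1}{-3 + \left(-4 + \frac{1}{3} \cdot 6\right)} 24\right)^{4} = \left(- \frac{1}{-3 + \left(-4 + 2\right)} 24\right)^{4} = \left(- \frac{1}{-3 - 2} \cdot 24\right)^{4} = \left(- \frac{1}{-5} \cdot 24\right)^{4} = \left(\left(-1\right) \left(- \frac{1}{5}\right) 24\right)^{4} = \left(\frac{1}{5} \cdot 24\right)^{4} = \left(\frac{24}{5}\right)^{4} = \frac{331776}{625}$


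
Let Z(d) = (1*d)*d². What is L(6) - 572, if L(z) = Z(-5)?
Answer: -697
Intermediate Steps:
Z(d) = d³ (Z(d) = d*d² = d³)
L(z) = -125 (L(z) = (-5)³ = -125)
L(6) - 572 = -125 - 572 = -697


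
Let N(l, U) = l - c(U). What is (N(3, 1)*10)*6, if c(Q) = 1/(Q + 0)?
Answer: 120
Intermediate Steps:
c(Q) = 1/Q
N(l, U) = l - 1/U
(N(3, 1)*10)*6 = ((3 - 1/1)*10)*6 = ((3 - 1*1)*10)*6 = ((3 - 1)*10)*6 = (2*10)*6 = 20*6 = 120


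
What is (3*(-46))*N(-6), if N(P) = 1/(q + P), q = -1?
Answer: 138/7 ≈ 19.714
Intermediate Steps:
N(P) = 1/(-1 + P)
(3*(-46))*N(-6) = (3*(-46))/(-1 - 6) = -138/(-7) = -138*(-⅐) = 138/7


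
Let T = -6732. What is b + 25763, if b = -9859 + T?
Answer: 9172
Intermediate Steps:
b = -16591 (b = -9859 - 6732 = -16591)
b + 25763 = -16591 + 25763 = 9172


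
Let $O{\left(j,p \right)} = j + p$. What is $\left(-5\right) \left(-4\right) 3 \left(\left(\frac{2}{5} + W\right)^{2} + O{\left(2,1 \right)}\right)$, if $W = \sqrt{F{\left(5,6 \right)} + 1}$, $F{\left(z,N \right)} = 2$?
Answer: $\frac{1848}{5} + 48 \sqrt{3} \approx 452.74$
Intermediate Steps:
$W = \sqrt{3}$ ($W = \sqrt{2 + 1} = \sqrt{3} \approx 1.732$)
$\left(-5\right) \left(-4\right) 3 \left(\left(\frac{2}{5} + W\right)^{2} + O{\left(2,1 \right)}\right) = \left(-5\right) \left(-4\right) 3 \left(\left(\frac{2}{5} + \sqrt{3}\right)^{2} + \left(2 + 1\right)\right) = 20 \cdot 3 \left(\left(2 \cdot \frac{1}{5} + \sqrt{3}\right)^{2} + 3\right) = 60 \left(\left(\frac{2}{5} + \sqrt{3}\right)^{2} + 3\right) = 60 \left(3 + \left(\frac{2}{5} + \sqrt{3}\right)^{2}\right) = 180 + 60 \left(\frac{2}{5} + \sqrt{3}\right)^{2}$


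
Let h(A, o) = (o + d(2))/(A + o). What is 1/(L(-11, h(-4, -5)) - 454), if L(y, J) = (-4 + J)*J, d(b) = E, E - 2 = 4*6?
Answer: -9/3953 ≈ -0.0022768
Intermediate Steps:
E = 26 (E = 2 + 4*6 = 2 + 24 = 26)
d(b) = 26
h(A, o) = (26 + o)/(A + o) (h(A, o) = (o + 26)/(A + o) = (26 + o)/(A + o))
L(y, J) = J*(-4 + J)
1/(L(-11, h(-4, -5)) - 454) = 1/(((26 - 5)/(-4 - 5))*(-4 + (26 - 5)/(-4 - 5)) - 454) = 1/((21/(-9))*(-4 + 21/(-9)) - 454) = 1/((-1/9*21)*(-4 - 1/9*21) - 454) = 1/(-7*(-4 - 7/3)/3 - 454) = 1/(-7/3*(-19/3) - 454) = 1/(133/9 - 454) = 1/(-3953/9) = -9/3953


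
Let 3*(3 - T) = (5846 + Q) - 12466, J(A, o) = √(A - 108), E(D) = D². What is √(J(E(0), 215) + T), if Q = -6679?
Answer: √(4436 + 6*I*√3) ≈ 66.603 + 0.078*I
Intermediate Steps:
J(A, o) = √(-108 + A)
T = 4436 (T = 3 - ((5846 - 6679) - 12466)/3 = 3 - (-833 - 12466)/3 = 3 - ⅓*(-13299) = 3 + 4433 = 4436)
√(J(E(0), 215) + T) = √(√(-108 + 0²) + 4436) = √(√(-108 + 0) + 4436) = √(√(-108) + 4436) = √(6*I*√3 + 4436) = √(4436 + 6*I*√3)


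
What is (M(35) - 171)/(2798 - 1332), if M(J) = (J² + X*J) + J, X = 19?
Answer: 877/733 ≈ 1.1965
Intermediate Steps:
M(J) = J² + 20*J (M(J) = (J² + 19*J) + J = J² + 20*J)
(M(35) - 171)/(2798 - 1332) = (35*(20 + 35) - 171)/(2798 - 1332) = (35*55 - 171)/1466 = (1925 - 171)*(1/1466) = 1754*(1/1466) = 877/733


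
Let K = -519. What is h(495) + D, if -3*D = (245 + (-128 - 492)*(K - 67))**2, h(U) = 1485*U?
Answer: -132177304000/3 ≈ -4.4059e+10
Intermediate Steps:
D = -132179509225/3 (D = -(245 + (-128 - 492)*(-519 - 67))**2/3 = -(245 - 620*(-586))**2/3 = -(245 + 363320)**2/3 = -1/3*363565**2 = -1/3*132179509225 = -132179509225/3 ≈ -4.4060e+10)
h(495) + D = 1485*495 - 132179509225/3 = 735075 - 132179509225/3 = -132177304000/3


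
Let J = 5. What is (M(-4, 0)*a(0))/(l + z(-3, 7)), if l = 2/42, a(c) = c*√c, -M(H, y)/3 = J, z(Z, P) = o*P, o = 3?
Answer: 0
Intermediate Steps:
z(Z, P) = 3*P
M(H, y) = -15 (M(H, y) = -3*5 = -15)
a(c) = c^(3/2)
l = 1/21 (l = 2*(1/42) = 1/21 ≈ 0.047619)
(M(-4, 0)*a(0))/(l + z(-3, 7)) = (-15*0^(3/2))/(1/21 + 3*7) = (-15*0)/(1/21 + 21) = 0/(442/21) = (21/442)*0 = 0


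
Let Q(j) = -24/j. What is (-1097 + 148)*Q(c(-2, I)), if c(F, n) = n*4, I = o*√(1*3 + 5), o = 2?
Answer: 2847*√2/4 ≈ 1006.6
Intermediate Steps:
I = 4*√2 (I = 2*√(1*3 + 5) = 2*√(3 + 5) = 2*√8 = 2*(2*√2) = 4*√2 ≈ 5.6569)
c(F, n) = 4*n
(-1097 + 148)*Q(c(-2, I)) = (-1097 + 148)*(-24*√2/32) = -(-22776)/(16*√2) = -(-22776)*√2/32 = -(-2847)*√2/4 = 2847*√2/4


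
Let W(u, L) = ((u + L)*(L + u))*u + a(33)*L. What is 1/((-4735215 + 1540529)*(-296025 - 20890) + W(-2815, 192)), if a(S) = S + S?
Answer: 1/993076363227 ≈ 1.0070e-12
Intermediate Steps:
a(S) = 2*S
W(u, L) = 66*L + u*(L + u)**2 (W(u, L) = ((u + L)*(L + u))*u + (2*33)*L = ((L + u)*(L + u))*u + 66*L = (L + u)**2*u + 66*L = u*(L + u)**2 + 66*L = 66*L + u*(L + u)**2)
1/((-4735215 + 1540529)*(-296025 - 20890) + W(-2815, 192)) = 1/((-4735215 + 1540529)*(-296025 - 20890) + (66*192 - 2815*(192 - 2815)**2)) = 1/(-3194686*(-316915) + (12672 - 2815*(-2623)**2)) = 1/(1012443913690 + (12672 - 2815*6880129)) = 1/(1012443913690 + (12672 - 19367563135)) = 1/(1012443913690 - 19367550463) = 1/993076363227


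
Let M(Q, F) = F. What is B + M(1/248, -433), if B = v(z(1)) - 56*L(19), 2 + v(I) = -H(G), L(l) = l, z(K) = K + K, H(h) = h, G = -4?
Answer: -1495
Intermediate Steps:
z(K) = 2*K
v(I) = 2 (v(I) = -2 - 1*(-4) = -2 + 4 = 2)
B = -1062 (B = 2 - 56*19 = 2 - 1064 = -1062)
B + M(1/248, -433) = -1062 - 433 = -1495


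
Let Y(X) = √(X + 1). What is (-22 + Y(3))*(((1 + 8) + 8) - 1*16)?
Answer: -20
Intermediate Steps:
Y(X) = √(1 + X)
(-22 + Y(3))*(((1 + 8) + 8) - 1*16) = (-22 + √(1 + 3))*(((1 + 8) + 8) - 1*16) = (-22 + √4)*((9 + 8) - 16) = (-22 + 2)*(17 - 16) = -20*1 = -20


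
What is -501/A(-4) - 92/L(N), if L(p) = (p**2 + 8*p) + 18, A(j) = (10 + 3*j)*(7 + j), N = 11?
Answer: 37725/454 ≈ 83.095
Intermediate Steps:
A(j) = (7 + j)*(10 + 3*j)
L(p) = 18 + p**2 + 8*p
-501/A(-4) - 92/L(N) = -501/(70 + 3*(-4)**2 + 31*(-4)) - 92/(18 + 11**2 + 8*11) = -501/(70 + 3*16 - 124) - 92/(18 + 121 + 88) = -501/(70 + 48 - 124) - 92/227 = -501/(-6) - 92*1/227 = -501*(-1/6) - 92/227 = 167/2 - 92/227 = 37725/454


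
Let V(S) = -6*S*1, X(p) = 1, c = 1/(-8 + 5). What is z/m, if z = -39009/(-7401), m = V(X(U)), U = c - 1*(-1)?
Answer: -13003/14802 ≈ -0.87846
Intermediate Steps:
c = -⅓ (c = 1/(-3) = -⅓ ≈ -0.33333)
U = ⅔ (U = -⅓ - 1*(-1) = -⅓ + 1 = ⅔ ≈ 0.66667)
V(S) = -6*S
m = -6 (m = -6*1 = -6)
z = 13003/2467 (z = -39009*(-1/7401) = 13003/2467 ≈ 5.2708)
z/m = (13003/2467)/(-6) = (13003/2467)*(-⅙) = -13003/14802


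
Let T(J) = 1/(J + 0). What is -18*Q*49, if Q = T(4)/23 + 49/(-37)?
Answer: 1971711/1702 ≈ 1158.5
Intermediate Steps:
T(J) = 1/J
Q = -4471/3404 (Q = 1/(4*23) + 49/(-37) = (¼)*(1/23) + 49*(-1/37) = 1/92 - 49/37 = -4471/3404 ≈ -1.3135)
-18*Q*49 = -18*(-4471/3404)*49 = (40239/1702)*49 = 1971711/1702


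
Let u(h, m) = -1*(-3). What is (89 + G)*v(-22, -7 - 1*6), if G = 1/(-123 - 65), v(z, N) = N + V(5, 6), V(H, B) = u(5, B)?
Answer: -83655/94 ≈ -889.95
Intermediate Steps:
u(h, m) = 3
V(H, B) = 3
v(z, N) = 3 + N (v(z, N) = N + 3 = 3 + N)
G = -1/188 (G = 1/(-188) = -1/188 ≈ -0.0053191)
(89 + G)*v(-22, -7 - 1*6) = (89 - 1/188)*(3 + (-7 - 1*6)) = 16731*(3 + (-7 - 6))/188 = 16731*(3 - 13)/188 = (16731/188)*(-10) = -83655/94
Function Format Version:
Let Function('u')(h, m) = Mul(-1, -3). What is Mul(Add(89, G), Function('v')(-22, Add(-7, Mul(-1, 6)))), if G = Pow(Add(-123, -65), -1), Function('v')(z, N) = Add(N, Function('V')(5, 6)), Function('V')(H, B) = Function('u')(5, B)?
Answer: Rational(-83655, 94) ≈ -889.95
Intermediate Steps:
Function('u')(h, m) = 3
Function('V')(H, B) = 3
Function('v')(z, N) = Add(3, N) (Function('v')(z, N) = Add(N, 3) = Add(3, N))
G = Rational(-1, 188) (G = Pow(-188, -1) = Rational(-1, 188) ≈ -0.0053191)
Mul(Add(89, G), Function('v')(-22, Add(-7, Mul(-1, 6)))) = Mul(Add(89, Rational(-1, 188)), Add(3, Add(-7, Mul(-1, 6)))) = Mul(Rational(16731, 188), Add(3, Add(-7, -6))) = Mul(Rational(16731, 188), Add(3, -13)) = Mul(Rational(16731, 188), -10) = Rational(-83655, 94)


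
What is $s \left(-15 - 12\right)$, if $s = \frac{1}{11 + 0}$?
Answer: $- \frac{27}{11} \approx -2.4545$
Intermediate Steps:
$s = \frac{1}{11} \approx 0.090909$
$s \left(-15 - 12\right) = \frac{-15 - 12}{11} = \frac{1}{11} \left(-27\right) = - \frac{27}{11}$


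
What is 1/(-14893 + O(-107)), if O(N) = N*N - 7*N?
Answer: -1/2695 ≈ -0.00037106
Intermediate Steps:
O(N) = N² - 7*N
1/(-14893 + O(-107)) = 1/(-14893 - 107*(-7 - 107)) = 1/(-14893 - 107*(-114)) = 1/(-14893 + 12198) = 1/(-2695) = -1/2695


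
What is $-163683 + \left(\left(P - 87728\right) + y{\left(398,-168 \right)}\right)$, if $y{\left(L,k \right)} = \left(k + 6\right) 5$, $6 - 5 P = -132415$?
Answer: $- \frac{1128684}{5} \approx -2.2574 \cdot 10^{5}$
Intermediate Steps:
$P = \frac{132421}{5}$ ($P = \frac{6}{5} - -26483 = \frac{6}{5} + 26483 = \frac{132421}{5} \approx 26484.0$)
$y{\left(L,k \right)} = 30 + 5 k$ ($y{\left(L,k \right)} = \left(6 + k\right) 5 = 30 + 5 k$)
$-163683 + \left(\left(P - 87728\right) + y{\left(398,-168 \right)}\right) = -163683 + \left(\left(\frac{132421}{5} - 87728\right) + \left(30 + 5 \left(-168\right)\right)\right) = -163683 + \left(- \frac{306219}{5} + \left(30 - 840\right)\right) = -163683 - \frac{310269}{5} = - \frac{1128684}{5}$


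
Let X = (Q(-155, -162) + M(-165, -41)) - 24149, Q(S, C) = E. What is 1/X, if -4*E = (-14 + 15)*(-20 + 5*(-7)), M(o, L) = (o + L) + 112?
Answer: -4/96917 ≈ -4.1272e-5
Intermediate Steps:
M(o, L) = 112 + L + o (M(o, L) = (L + o) + 112 = 112 + L + o)
E = 55/4 (E = -(-14 + 15)*(-20 + 5*(-7))/4 = -(-20 - 35)/4 = -(-55)/4 = -¼*(-55) = 55/4 ≈ 13.750)
Q(S, C) = 55/4
X = -96917/4 (X = (55/4 + (112 - 41 - 165)) - 24149 = (55/4 - 94) - 24149 = -321/4 - 24149 = -96917/4 ≈ -24229.)
1/X = 1/(-96917/4) = -4/96917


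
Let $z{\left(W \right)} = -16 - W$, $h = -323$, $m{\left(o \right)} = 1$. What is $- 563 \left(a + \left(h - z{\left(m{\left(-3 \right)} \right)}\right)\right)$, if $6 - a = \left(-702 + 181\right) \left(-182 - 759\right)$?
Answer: $276185843$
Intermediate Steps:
$a = -490255$ ($a = 6 - \left(-702 + 181\right) \left(-182 - 759\right) = 6 - \left(-521\right) \left(-941\right) = 6 - 490261 = -490255$)
$- 563 \left(a + \left(h - z{\left(m{\left(-3 \right)} \right)}\right)\right) = - 563 \left(-490255 - \left(307 - 1\right)\right) = - 563 \left(-490255 - 306\right) = \left(-563\right) \left(-490561\right) = 276185843$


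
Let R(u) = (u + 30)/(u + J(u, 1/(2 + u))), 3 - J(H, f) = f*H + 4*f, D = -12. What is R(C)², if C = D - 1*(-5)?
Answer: 25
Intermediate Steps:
J(H, f) = 3 - 4*f - H*f (J(H, f) = 3 - (f*H + 4*f) = 3 - (H*f + 4*f) = 3 - (4*f + H*f) = 3 + (-4*f - H*f) = 3 - 4*f - H*f)
C = -7 (C = -12 - 1*(-5) = -12 + 5 = -7)
R(u) = (30 + u)/(3 + u - 4/(2 + u) - u/(2 + u)) (R(u) = (u + 30)/(u + (3 - 4/(2 + u) - u/(2 + u))) = (30 + u)/(3 + u - 4/(2 + u) - u/(2 + u)))
R(C)² = ((2 - 7)*(30 - 7)/(-4 - 1*(-7) + (2 - 7)*(3 - 7)))² = (-5*23/(-4 + 7 - 5*(-4)))² = (-5*23/(-4 + 7 + 20))² = (-5*23/23)² = ((1/23)*(-5)*23)² = (-5)² = 25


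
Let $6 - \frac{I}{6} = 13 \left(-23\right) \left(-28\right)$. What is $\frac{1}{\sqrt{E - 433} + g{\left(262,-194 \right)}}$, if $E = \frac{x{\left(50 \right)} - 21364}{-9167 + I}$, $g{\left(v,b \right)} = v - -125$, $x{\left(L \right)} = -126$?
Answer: $\frac{22973481}{8916419836} - \frac{i \sqrt{1524601467107}}{8916419836} \approx 0.0025765 - 0.00013848 i$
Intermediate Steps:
$g{\left(v,b \right)} = 125 + v$ ($g{\left(v,b \right)} = v + 125 = 125 + v$)
$I = -50196$ ($I = 36 - 6 \cdot 13 \left(-23\right) \left(-28\right) = 36 - 6 \left(\left(-299\right) \left(-28\right)\right) = 36 - 50232 = -50196$)
$E = \frac{21490}{59363}$ ($E = \frac{-126 - 21364}{-9167 - 50196} = - \frac{21490}{-59363} = \left(-21490\right) \left(- \frac{1}{59363}\right) = \frac{21490}{59363} \approx 0.36201$)
$\frac{1}{\sqrt{E - 433} + g{\left(262,-194 \right)}} = \frac{1}{\sqrt{\frac{21490}{59363} - 433} + \left(125 + 262\right)} = \frac{1}{\sqrt{- \frac{25682689}{59363}} + 387} = \frac{1}{\frac{i \sqrt{1524601467107}}{59363} + 387} = \frac{1}{387 + \frac{i \sqrt{1524601467107}}{59363}}$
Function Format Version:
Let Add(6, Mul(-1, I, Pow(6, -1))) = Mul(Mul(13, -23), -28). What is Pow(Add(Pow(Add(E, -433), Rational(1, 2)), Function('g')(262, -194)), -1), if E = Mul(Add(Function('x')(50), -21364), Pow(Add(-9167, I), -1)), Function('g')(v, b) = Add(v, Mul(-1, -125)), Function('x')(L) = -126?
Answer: Add(Rational(22973481, 8916419836), Mul(Rational(-1, 8916419836), I, Pow(1524601467107, Rational(1, 2)))) ≈ Add(0.0025765, Mul(-0.00013848, I))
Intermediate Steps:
Function('g')(v, b) = Add(125, v) (Function('g')(v, b) = Add(v, 125) = Add(125, v))
I = -50196 (I = Add(36, Mul(-6, Mul(Mul(13, -23), -28))) = Add(36, Mul(-6, Mul(-299, -28))) = Add(36, Mul(-6, 8372)) = Add(36, -50232) = -50196)
E = Rational(21490, 59363) (E = Mul(Add(-126, -21364), Pow(Add(-9167, -50196), -1)) = Mul(-21490, Pow(-59363, -1)) = Mul(-21490, Rational(-1, 59363)) = Rational(21490, 59363) ≈ 0.36201)
Pow(Add(Pow(Add(E, -433), Rational(1, 2)), Function('g')(262, -194)), -1) = Pow(Add(Pow(Add(Rational(21490, 59363), -433), Rational(1, 2)), Add(125, 262)), -1) = Pow(Add(Pow(Rational(-25682689, 59363), Rational(1, 2)), 387), -1) = Pow(Add(Mul(Rational(1, 59363), I, Pow(1524601467107, Rational(1, 2))), 387), -1) = Pow(Add(387, Mul(Rational(1, 59363), I, Pow(1524601467107, Rational(1, 2)))), -1)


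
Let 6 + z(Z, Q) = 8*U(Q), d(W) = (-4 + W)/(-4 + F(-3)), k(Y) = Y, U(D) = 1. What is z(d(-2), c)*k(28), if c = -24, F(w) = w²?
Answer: 56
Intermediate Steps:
d(W) = -⅘ + W/5 (d(W) = (-4 + W)/(-4 + (-3)²) = (-4 + W)/(-4 + 9) = (-4 + W)/5 = (-4 + W)*(⅕) = -⅘ + W/5)
z(Z, Q) = 2 (z(Z, Q) = -6 + 8*1 = -6 + 8 = 2)
z(d(-2), c)*k(28) = 2*28 = 56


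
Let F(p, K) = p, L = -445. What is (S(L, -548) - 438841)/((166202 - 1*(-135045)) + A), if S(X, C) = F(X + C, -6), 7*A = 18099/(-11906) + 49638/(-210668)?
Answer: -965297767111538/661142190752809 ≈ -1.4600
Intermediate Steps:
A = -550483770/2194686557 (A = (18099/(-11906) + 49638/(-210668))/7 = (18099*(-1/11906) + 49638*(-1/210668))/7 = (-18099/11906 - 24819/105334)/7 = (⅐)*(-550483770/313526651) = -550483770/2194686557 ≈ -0.25083)
S(X, C) = C + X (S(X, C) = X + C = C + X)
(S(L, -548) - 438841)/((166202 - 1*(-135045)) + A) = ((-548 - 445) - 438841)/((166202 - 1*(-135045)) - 550483770/2194686557) = (-993 - 438841)/((166202 + 135045) - 550483770/2194686557) = -439834/(301247 - 550483770/2194686557) = -439834/661142190752809/2194686557 = -439834*2194686557/661142190752809 = -965297767111538/661142190752809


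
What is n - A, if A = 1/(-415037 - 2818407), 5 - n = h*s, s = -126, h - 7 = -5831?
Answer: -2372762642635/3233444 ≈ -7.3382e+5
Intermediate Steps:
h = -5824 (h = 7 - 5831 = -5824)
n = -733819 (n = 5 - (-5824)*(-126) = 5 - 1*733824 = 5 - 733824 = -733819)
A = -1/3233444 (A = 1/(-3233444) = -1/3233444 ≈ -3.0927e-7)
n - A = -733819 - 1*(-1/3233444) = -733819 + 1/3233444 = -2372762642635/3233444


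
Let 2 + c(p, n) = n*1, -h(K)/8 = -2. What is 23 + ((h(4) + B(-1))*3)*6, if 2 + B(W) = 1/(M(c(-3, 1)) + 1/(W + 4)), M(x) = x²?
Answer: 577/2 ≈ 288.50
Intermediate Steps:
h(K) = 16 (h(K) = -8*(-2) = 16)
c(p, n) = -2 + n (c(p, n) = -2 + n*1 = -2 + n)
B(W) = -2 + 1/(1 + 1/(4 + W)) (B(W) = -2 + 1/((-2 + 1)² + 1/(W + 4)) = -2 + 1/((-1)² + 1/(4 + W)) = -2 + 1/(1 + 1/(4 + W)))
23 + ((h(4) + B(-1))*3)*6 = 23 + ((16 + (-6 - 1*(-1))/(5 - 1))*3)*6 = 23 + ((16 + (-6 + 1)/4)*3)*6 = 23 + ((16 + (¼)*(-5))*3)*6 = 23 + ((16 - 5/4)*3)*6 = 23 + ((59/4)*3)*6 = 23 + (177/4)*6 = 23 + 531/2 = 577/2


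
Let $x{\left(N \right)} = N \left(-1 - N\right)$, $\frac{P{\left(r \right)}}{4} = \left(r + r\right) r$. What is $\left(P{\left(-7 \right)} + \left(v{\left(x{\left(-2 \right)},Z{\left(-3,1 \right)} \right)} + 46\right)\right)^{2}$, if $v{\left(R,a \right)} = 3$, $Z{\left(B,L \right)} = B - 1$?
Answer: $194481$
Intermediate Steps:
$Z{\left(B,L \right)} = -1 + B$
$P{\left(r \right)} = 8 r^{2}$ ($P{\left(r \right)} = 4 \left(r + r\right) r = 4 \cdot 2 r r = 4 \cdot 2 r^{2} = 8 r^{2}$)
$\left(P{\left(-7 \right)} + \left(v{\left(x{\left(-2 \right)},Z{\left(-3,1 \right)} \right)} + 46\right)\right)^{2} = \left(8 \left(-7\right)^{2} + \left(3 + 46\right)\right)^{2} = \left(8 \cdot 49 + 49\right)^{2} = \left(392 + 49\right)^{2} = 441^{2} = 194481$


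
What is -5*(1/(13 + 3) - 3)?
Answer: 235/16 ≈ 14.688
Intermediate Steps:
-5*(1/(13 + 3) - 3) = -5*(1/16 - 3) = -5*(-47/16) = 235/16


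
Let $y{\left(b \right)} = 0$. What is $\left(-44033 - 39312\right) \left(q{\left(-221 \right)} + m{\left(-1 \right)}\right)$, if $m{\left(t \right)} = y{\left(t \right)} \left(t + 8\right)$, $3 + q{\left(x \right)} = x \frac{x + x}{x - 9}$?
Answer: $\frac{819881434}{23} \approx 3.5647 \cdot 10^{7}$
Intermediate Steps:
$q{\left(x \right)} = -3 + \frac{2 x^{2}}{-9 + x}$ ($q{\left(x \right)} = -3 + x \frac{x + x}{x - 9} = -3 + x \frac{2 x}{-9 + x} = -3 + \frac{2 x^{2}}{-9 + x}$)
$m{\left(t \right)} = 0$ ($m{\left(t \right)} = 0 \left(t + 8\right) = 0 \left(8 + t\right) = 0$)
$\left(-44033 - 39312\right) \left(q{\left(-221 \right)} + m{\left(-1 \right)}\right) = \left(-44033 - 39312\right) \left(\frac{27 - -663 + 2 \left(-221\right)^{2}}{-9 - 221} + 0\right) = - 83345 \left(\frac{27 + 663 + 2 \cdot 48841}{-230} + 0\right) = - 83345 \left(- \frac{27 + 663 + 97682}{230} + 0\right) = - 83345 \left(\left(- \frac{1}{230}\right) 98372 + 0\right) = - 83345 \left(- \frac{49186}{115} + 0\right) = \left(-83345\right) \left(- \frac{49186}{115}\right) = \frac{819881434}{23}$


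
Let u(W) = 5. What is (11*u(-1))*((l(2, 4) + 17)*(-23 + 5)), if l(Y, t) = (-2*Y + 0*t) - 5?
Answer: -7920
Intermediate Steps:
l(Y, t) = -5 - 2*Y (l(Y, t) = (-2*Y + 0) - 5 = -2*Y - 5 = -5 - 2*Y)
(11*u(-1))*((l(2, 4) + 17)*(-23 + 5)) = (11*5)*(((-5 - 2*2) + 17)*(-23 + 5)) = 55*(((-5 - 4) + 17)*(-18)) = 55*((-9 + 17)*(-18)) = 55*(8*(-18)) = 55*(-144) = -7920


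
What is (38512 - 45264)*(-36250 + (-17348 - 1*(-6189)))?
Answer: 320105568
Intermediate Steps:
(38512 - 45264)*(-36250 + (-17348 - 1*(-6189))) = -6752*(-36250 + (-17348 + 6189)) = -6752*(-36250 - 11159) = -6752*(-47409) = 320105568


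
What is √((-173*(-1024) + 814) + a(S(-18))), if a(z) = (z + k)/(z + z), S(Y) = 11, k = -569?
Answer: 3*√2392313/11 ≈ 421.83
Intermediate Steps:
a(z) = (-569 + z)/(2*z) (a(z) = (z - 569)/(z + z) = (-569 + z)/((2*z)) = (-569 + z)*(1/(2*z)) = (-569 + z)/(2*z))
√((-173*(-1024) + 814) + a(S(-18))) = √((-173*(-1024) + 814) + (½)*(-569 + 11)/11) = √((177152 + 814) + (½)*(1/11)*(-558)) = √(177966 - 279/11) = √(1957347/11) = 3*√2392313/11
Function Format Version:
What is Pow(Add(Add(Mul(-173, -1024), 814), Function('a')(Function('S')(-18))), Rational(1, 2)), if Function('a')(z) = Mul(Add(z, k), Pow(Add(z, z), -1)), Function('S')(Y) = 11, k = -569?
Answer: Mul(Rational(3, 11), Pow(2392313, Rational(1, 2))) ≈ 421.83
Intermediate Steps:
Function('a')(z) = Mul(Rational(1, 2), Pow(z, -1), Add(-569, z)) (Function('a')(z) = Mul(Add(z, -569), Pow(Add(z, z), -1)) = Mul(Add(-569, z), Pow(Mul(2, z), -1)) = Mul(Add(-569, z), Mul(Rational(1, 2), Pow(z, -1))) = Mul(Rational(1, 2), Pow(z, -1), Add(-569, z)))
Pow(Add(Add(Mul(-173, -1024), 814), Function('a')(Function('S')(-18))), Rational(1, 2)) = Pow(Add(Add(Mul(-173, -1024), 814), Mul(Rational(1, 2), Pow(11, -1), Add(-569, 11))), Rational(1, 2)) = Pow(Add(Add(177152, 814), Mul(Rational(1, 2), Rational(1, 11), -558)), Rational(1, 2)) = Pow(Add(177966, Rational(-279, 11)), Rational(1, 2)) = Pow(Rational(1957347, 11), Rational(1, 2)) = Mul(Rational(3, 11), Pow(2392313, Rational(1, 2)))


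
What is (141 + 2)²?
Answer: 20449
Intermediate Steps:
(141 + 2)² = 143² = 20449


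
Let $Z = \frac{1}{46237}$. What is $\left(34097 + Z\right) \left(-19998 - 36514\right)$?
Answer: $- \frac{89093597450880}{46237} \approx -1.9269 \cdot 10^{9}$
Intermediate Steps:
$Z = \frac{1}{46237} \approx 2.1628 \cdot 10^{-5}$
$\left(34097 + Z\right) \left(-19998 - 36514\right) = \left(34097 + \frac{1}{46237}\right) \left(-19998 - 36514\right) = \frac{1576542990}{46237} \left(-56512\right) = - \frac{89093597450880}{46237}$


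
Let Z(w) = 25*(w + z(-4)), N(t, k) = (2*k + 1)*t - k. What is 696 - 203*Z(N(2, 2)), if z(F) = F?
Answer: -19604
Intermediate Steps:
N(t, k) = -k + t*(1 + 2*k) (N(t, k) = (1 + 2*k)*t - k = t*(1 + 2*k) - k = -k + t*(1 + 2*k))
Z(w) = -100 + 25*w (Z(w) = 25*(w - 4) = 25*(-4 + w) = -100 + 25*w)
696 - 203*Z(N(2, 2)) = 696 - 203*(-100 + 25*(2 - 1*2 + 2*2*2)) = 696 - 203*(-100 + 25*(2 - 2 + 8)) = 696 - 203*(-100 + 25*8) = 696 - 203*(-100 + 200) = 696 - 203*100 = 696 - 20300 = -19604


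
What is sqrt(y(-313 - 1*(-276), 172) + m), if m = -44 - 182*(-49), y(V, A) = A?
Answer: sqrt(9046) ≈ 95.110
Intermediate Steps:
m = 8874 (m = -44 + 8918 = 8874)
sqrt(y(-313 - 1*(-276), 172) + m) = sqrt(172 + 8874) = sqrt(9046)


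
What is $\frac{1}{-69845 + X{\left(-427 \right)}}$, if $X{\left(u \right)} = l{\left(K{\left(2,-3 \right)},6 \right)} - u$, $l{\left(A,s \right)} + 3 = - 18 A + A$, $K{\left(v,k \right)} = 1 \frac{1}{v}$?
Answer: $- \frac{2}{138859} \approx -1.4403 \cdot 10^{-5}$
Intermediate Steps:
$K{\left(v,k \right)} = \frac{1}{v}$
$l{\left(A,s \right)} = -3 - 17 A$ ($l{\left(A,s \right)} = -3 + \left(- 18 A + A\right) = -3 - 17 A$)
$X{\left(u \right)} = - \frac{23}{2} - u$ ($X{\left(u \right)} = \left(-3 - \frac{17}{2}\right) - u = - \frac{23}{2} - u$)
$\frac{1}{-69845 + X{\left(-427 \right)}} = \frac{1}{-69845 - - \frac{831}{2}} = \frac{1}{-69845 + \left(- \frac{23}{2} + 427\right)} = \frac{1}{-69845 + \frac{831}{2}} = \frac{1}{- \frac{138859}{2}} = - \frac{2}{138859}$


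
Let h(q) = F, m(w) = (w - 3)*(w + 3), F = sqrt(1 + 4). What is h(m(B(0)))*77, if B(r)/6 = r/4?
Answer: 77*sqrt(5) ≈ 172.18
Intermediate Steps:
B(r) = 3*r/2 (B(r) = 6*(r/4) = 3*r/2)
F = sqrt(5) ≈ 2.2361
m(w) = (-3 + w)*(3 + w)
h(q) = sqrt(5)
h(m(B(0)))*77 = sqrt(5)*77 = 77*sqrt(5)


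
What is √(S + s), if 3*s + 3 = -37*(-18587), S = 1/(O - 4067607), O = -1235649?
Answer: 11*√1480079988197706/883876 ≈ 478.79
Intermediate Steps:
S = -1/5303256 (S = 1/(-1235649 - 4067607) = 1/(-5303256) = -1/5303256 ≈ -1.8856e-7)
s = 687716/3 (s = -1 + (-37*(-18587))/3 = -1 + (⅓)*687719 = -1 + 687719/3 = 687716/3 ≈ 2.2924e+5)
√(S + s) = √(-1/5303256 + 687716/3) = √(405237111477/1767752) = 11*√1480079988197706/883876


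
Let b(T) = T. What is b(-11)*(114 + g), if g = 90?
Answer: -2244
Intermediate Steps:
b(-11)*(114 + g) = -11*(114 + 90) = -11*204 = -2244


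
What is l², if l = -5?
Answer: 25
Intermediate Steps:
l² = (-5)² = 25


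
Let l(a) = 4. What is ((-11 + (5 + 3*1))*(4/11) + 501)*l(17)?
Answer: 21996/11 ≈ 1999.6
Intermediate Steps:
((-11 + (5 + 3*1))*(4/11) + 501)*l(17) = ((-11 + (5 + 3*1))*(4/11) + 501)*4 = ((-11 + (5 + 3))*(4*(1/11)) + 501)*4 = ((-11 + 8)*(4/11) + 501)*4 = (-3*4/11 + 501)*4 = (-12/11 + 501)*4 = (5499/11)*4 = 21996/11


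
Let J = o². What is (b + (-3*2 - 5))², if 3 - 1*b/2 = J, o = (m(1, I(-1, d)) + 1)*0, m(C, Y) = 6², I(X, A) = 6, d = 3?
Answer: 25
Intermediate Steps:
m(C, Y) = 36
o = 0 (o = (36 + 1)*0 = 37*0 = 0)
J = 0 (J = 0² = 0)
b = 6 (b = 6 - 2*0 = 6 + 0 = 6)
(b + (-3*2 - 5))² = (6 + (-3*2 - 5))² = (6 + (-6 - 5))² = (6 - 11)² = (-5)² = 25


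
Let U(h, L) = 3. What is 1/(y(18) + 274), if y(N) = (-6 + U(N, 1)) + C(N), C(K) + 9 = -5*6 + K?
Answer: 1/250 ≈ 0.0040000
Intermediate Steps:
C(K) = -39 + K (C(K) = -9 + (-5*6 + K) = -9 + (-30 + K) = -39 + K)
y(N) = -42 + N (y(N) = (-6 + 3) + (-39 + N) = -3 + (-39 + N) = -42 + N)
1/(y(18) + 274) = 1/((-42 + 18) + 274) = 1/(-24 + 274) = 1/250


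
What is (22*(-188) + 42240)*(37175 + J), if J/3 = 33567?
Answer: 5253627104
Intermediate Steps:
J = 100701 (J = 3*33567 = 100701)
(22*(-188) + 42240)*(37175 + J) = (22*(-188) + 42240)*(37175 + 100701) = (-4136 + 42240)*137876 = 38104*137876 = 5253627104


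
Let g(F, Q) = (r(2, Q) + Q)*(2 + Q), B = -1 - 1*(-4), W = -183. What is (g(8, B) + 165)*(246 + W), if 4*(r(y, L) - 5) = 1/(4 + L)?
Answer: 51705/4 ≈ 12926.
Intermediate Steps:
r(y, L) = 5 + 1/(4*(4 + L))
B = 3 (B = -1 + 4 = 3)
g(F, Q) = (2 + Q)*(Q + (81 + 20*Q)/(4*(4 + Q))) (g(F, Q) = ((81 + 20*Q)/(4*(4 + Q)) + Q)*(2 + Q) = (Q + (81 + 20*Q)/(4*(4 + Q)))*(2 + Q) = (2 + Q)*(Q + (81 + 20*Q)/(4*(4 + Q))))
(g(8, B) + 165)*(246 + W) = ((162 + 4*3³ + 44*3² + 153*3)/(4*(4 + 3)) + 165)*(246 - 183) = ((¼)*(162 + 4*27 + 44*9 + 459)/7 + 165)*63 = ((¼)*(⅐)*(162 + 108 + 396 + 459) + 165)*63 = ((¼)*(⅐)*1125 + 165)*63 = (1125/28 + 165)*63 = (5745/28)*63 = 51705/4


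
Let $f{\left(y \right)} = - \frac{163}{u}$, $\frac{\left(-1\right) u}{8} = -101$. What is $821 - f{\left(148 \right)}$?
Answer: $\frac{663531}{808} \approx 821.2$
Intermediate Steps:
$u = 808$ ($u = \left(-8\right) \left(-101\right) = 808$)
$f{\left(y \right)} = - \frac{163}{808}$
$821 - f{\left(148 \right)} = 821 - - \frac{163}{808} = 821 + \frac{163}{808} = \frac{663531}{808}$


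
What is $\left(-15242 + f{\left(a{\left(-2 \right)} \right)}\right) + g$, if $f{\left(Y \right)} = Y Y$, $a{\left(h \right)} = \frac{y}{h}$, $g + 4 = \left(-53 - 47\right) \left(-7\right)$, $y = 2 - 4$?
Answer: $-14545$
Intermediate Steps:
$y = -2$
$g = 696$ ($g = -4 + \left(-53 - 47\right) \left(-7\right) = -4 - -700 = -4 + 700 = 696$)
$a{\left(h \right)} = - \frac{2}{h}$
$f{\left(Y \right)} = Y^{2}$
$\left(-15242 + f{\left(a{\left(-2 \right)} \right)}\right) + g = \left(-15242 + \left(- \frac{2}{-2}\right)^{2}\right) + 696 = \left(-15242 + \left(\left(-2\right) \left(- \frac{1}{2}\right)\right)^{2}\right) + 696 = \left(-15242 + 1^{2}\right) + 696 = \left(-15242 + 1\right) + 696 = -15241 + 696 = -14545$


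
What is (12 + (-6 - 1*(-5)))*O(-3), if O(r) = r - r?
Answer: 0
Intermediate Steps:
O(r) = 0
(12 + (-6 - 1*(-5)))*O(-3) = (12 + (-6 - 1*(-5)))*0 = (12 + (-6 + 5))*0 = (12 - 1)*0 = 11*0 = 0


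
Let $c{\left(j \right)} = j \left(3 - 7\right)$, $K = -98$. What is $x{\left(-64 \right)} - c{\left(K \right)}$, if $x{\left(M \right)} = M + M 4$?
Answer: $-712$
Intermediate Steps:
$x{\left(M \right)} = 5 M$ ($x{\left(M \right)} = M + 4 M = 5 M$)
$c{\left(j \right)} = - 4 j$ ($c{\left(j \right)} = j \left(-4\right) = - 4 j$)
$x{\left(-64 \right)} - c{\left(K \right)} = 5 \left(-64\right) - \left(-4\right) \left(-98\right) = -320 - 392 = -712$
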